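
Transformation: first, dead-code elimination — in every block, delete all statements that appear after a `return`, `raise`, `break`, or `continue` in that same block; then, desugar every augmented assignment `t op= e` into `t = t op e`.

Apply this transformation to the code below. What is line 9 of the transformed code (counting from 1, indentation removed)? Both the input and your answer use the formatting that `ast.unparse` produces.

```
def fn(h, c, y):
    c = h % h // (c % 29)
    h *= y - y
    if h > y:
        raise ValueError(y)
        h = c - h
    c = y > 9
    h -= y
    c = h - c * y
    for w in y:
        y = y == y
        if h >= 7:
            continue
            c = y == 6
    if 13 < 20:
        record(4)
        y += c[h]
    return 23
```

for w in y:

Transformed code:
def fn(h, c, y):
    c = h % h // (c % 29)
    h = h * (y - y)
    if h > y:
        raise ValueError(y)
    c = y > 9
    h = h - y
    c = h - c * y
    for w in y:
        y = y == y
        if h >= 7:
            continue
    if 13 < 20:
        record(4)
        y = y + c[h]
    return 23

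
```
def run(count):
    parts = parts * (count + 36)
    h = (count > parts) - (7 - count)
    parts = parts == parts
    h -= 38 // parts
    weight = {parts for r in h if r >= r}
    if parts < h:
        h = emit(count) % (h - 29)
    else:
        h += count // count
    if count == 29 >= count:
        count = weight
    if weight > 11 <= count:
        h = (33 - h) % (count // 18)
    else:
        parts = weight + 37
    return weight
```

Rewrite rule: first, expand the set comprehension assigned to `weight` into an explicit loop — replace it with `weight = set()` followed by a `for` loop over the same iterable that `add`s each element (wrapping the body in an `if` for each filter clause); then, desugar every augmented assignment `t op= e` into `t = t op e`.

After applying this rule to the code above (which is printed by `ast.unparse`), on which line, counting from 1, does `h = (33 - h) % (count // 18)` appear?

Transformed code:
def run(count):
    parts = parts * (count + 36)
    h = (count > parts) - (7 - count)
    parts = parts == parts
    h = h - 38 // parts
    weight = set()
    for r in h:
        if r >= r:
            weight.add(parts)
    if parts < h:
        h = emit(count) % (h - 29)
    else:
        h = h + count // count
    if count == 29 >= count:
        count = weight
    if weight > 11 <= count:
        h = (33 - h) % (count // 18)
    else:
        parts = weight + 37
    return weight

17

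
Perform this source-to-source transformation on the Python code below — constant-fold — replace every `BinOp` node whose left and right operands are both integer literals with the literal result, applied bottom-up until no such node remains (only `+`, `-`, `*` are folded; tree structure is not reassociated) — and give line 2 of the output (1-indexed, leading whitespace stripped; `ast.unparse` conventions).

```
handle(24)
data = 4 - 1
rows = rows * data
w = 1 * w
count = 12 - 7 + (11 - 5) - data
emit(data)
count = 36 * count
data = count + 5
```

Transformed code:
handle(24)
data = 3
rows = rows * data
w = 1 * w
count = 11 - data
emit(data)
count = 36 * count
data = count + 5

data = 3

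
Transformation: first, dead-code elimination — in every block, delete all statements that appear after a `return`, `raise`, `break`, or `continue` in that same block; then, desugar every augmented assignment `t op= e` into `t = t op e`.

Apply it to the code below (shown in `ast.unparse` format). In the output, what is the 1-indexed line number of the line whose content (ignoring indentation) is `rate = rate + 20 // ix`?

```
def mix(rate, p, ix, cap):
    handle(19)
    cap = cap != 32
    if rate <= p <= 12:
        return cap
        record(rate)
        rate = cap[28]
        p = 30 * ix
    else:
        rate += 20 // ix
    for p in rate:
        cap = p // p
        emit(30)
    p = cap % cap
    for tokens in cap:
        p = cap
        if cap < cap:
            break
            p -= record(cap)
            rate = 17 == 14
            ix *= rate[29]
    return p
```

7

Transformed code:
def mix(rate, p, ix, cap):
    handle(19)
    cap = cap != 32
    if rate <= p <= 12:
        return cap
    else:
        rate = rate + 20 // ix
    for p in rate:
        cap = p // p
        emit(30)
    p = cap % cap
    for tokens in cap:
        p = cap
        if cap < cap:
            break
    return p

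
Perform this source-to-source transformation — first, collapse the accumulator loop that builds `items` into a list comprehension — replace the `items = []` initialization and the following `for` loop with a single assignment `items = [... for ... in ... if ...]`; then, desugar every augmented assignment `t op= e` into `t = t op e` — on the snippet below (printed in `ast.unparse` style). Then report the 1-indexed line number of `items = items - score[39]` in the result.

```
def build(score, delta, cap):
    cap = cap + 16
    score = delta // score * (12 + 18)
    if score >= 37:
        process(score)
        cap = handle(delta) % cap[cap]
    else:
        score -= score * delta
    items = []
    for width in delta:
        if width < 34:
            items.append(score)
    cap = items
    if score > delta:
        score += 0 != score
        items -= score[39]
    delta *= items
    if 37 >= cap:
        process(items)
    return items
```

13

Transformed code:
def build(score, delta, cap):
    cap = cap + 16
    score = delta // score * (12 + 18)
    if score >= 37:
        process(score)
        cap = handle(delta) % cap[cap]
    else:
        score = score - score * delta
    items = [score for width in delta if width < 34]
    cap = items
    if score > delta:
        score = score + (0 != score)
        items = items - score[39]
    delta = delta * items
    if 37 >= cap:
        process(items)
    return items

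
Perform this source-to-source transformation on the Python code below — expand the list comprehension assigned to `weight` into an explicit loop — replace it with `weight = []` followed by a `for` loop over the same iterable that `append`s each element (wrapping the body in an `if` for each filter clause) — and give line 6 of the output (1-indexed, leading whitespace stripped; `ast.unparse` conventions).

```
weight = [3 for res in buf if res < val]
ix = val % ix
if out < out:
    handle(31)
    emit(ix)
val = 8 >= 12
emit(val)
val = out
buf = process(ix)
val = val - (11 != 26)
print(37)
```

if out < out:

Transformed code:
weight = []
for res in buf:
    if res < val:
        weight.append(3)
ix = val % ix
if out < out:
    handle(31)
    emit(ix)
val = 8 >= 12
emit(val)
val = out
buf = process(ix)
val = val - (11 != 26)
print(37)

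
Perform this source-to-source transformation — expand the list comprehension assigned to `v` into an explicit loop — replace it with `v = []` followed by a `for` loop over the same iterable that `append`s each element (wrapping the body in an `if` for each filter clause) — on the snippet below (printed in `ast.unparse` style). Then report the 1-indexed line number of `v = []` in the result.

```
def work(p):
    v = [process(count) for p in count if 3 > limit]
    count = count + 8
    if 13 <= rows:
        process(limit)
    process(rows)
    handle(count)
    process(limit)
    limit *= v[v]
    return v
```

2

Transformed code:
def work(p):
    v = []
    for p in count:
        if 3 > limit:
            v.append(process(count))
    count = count + 8
    if 13 <= rows:
        process(limit)
    process(rows)
    handle(count)
    process(limit)
    limit *= v[v]
    return v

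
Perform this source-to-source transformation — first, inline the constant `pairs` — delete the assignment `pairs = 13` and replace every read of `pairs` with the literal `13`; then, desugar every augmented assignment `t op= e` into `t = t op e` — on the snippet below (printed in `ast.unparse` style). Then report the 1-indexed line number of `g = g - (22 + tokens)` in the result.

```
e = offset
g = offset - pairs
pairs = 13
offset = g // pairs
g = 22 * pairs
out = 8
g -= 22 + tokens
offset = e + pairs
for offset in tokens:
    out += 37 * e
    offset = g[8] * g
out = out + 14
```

6

Transformed code:
e = offset
g = offset - 13
offset = g // 13
g = 22 * 13
out = 8
g = g - (22 + tokens)
offset = e + 13
for offset in tokens:
    out = out + 37 * e
    offset = g[8] * g
out = out + 14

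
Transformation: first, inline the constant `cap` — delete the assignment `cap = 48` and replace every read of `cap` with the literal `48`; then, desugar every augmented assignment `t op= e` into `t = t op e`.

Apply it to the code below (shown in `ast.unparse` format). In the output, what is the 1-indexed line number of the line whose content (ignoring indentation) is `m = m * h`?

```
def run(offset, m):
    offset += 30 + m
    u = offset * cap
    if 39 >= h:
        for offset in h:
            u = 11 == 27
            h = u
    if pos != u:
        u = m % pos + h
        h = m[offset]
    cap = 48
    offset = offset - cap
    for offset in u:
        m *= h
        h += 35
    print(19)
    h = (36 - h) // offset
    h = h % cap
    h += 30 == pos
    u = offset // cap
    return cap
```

13

Transformed code:
def run(offset, m):
    offset = offset + (30 + m)
    u = offset * 48
    if 39 >= h:
        for offset in h:
            u = 11 == 27
            h = u
    if pos != u:
        u = m % pos + h
        h = m[offset]
    offset = offset - 48
    for offset in u:
        m = m * h
        h = h + 35
    print(19)
    h = (36 - h) // offset
    h = h % 48
    h = h + (30 == pos)
    u = offset // 48
    return 48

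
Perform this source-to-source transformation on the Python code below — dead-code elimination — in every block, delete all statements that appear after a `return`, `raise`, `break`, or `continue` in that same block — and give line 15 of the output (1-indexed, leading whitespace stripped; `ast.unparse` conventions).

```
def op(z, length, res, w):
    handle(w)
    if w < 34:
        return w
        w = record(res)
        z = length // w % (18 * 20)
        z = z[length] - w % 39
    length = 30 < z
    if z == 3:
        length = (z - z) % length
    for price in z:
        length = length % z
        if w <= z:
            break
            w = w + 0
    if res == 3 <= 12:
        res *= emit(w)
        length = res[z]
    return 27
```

Transformed code:
def op(z, length, res, w):
    handle(w)
    if w < 34:
        return w
    length = 30 < z
    if z == 3:
        length = (z - z) % length
    for price in z:
        length = length % z
        if w <= z:
            break
    if res == 3 <= 12:
        res *= emit(w)
        length = res[z]
    return 27

return 27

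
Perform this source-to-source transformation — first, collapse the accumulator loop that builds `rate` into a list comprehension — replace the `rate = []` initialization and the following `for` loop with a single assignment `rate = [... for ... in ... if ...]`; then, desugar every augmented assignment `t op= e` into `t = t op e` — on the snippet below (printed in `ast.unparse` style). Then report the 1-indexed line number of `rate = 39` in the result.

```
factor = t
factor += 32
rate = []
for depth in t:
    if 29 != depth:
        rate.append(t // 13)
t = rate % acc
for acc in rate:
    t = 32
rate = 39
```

7

Transformed code:
factor = t
factor = factor + 32
rate = [t // 13 for depth in t if 29 != depth]
t = rate % acc
for acc in rate:
    t = 32
rate = 39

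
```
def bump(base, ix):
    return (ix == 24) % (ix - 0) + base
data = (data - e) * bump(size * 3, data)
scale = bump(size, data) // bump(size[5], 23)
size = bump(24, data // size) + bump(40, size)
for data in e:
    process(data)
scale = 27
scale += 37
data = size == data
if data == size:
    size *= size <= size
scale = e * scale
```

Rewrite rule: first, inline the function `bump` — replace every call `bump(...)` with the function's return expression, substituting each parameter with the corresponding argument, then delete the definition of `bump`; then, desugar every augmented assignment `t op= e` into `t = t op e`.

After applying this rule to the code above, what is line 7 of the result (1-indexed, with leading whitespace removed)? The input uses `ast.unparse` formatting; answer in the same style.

scale = scale + 37

Transformed code:
data = (data - e) * ((data == 24) % (data - 0) + size * 3)
scale = ((data == 24) % (data - 0) + size) // ((23 == 24) % (23 - 0) + size[5])
size = (data // size == 24) % (data // size - 0) + 24 + ((size == 24) % (size - 0) + 40)
for data in e:
    process(data)
scale = 27
scale = scale + 37
data = size == data
if data == size:
    size = size * (size <= size)
scale = e * scale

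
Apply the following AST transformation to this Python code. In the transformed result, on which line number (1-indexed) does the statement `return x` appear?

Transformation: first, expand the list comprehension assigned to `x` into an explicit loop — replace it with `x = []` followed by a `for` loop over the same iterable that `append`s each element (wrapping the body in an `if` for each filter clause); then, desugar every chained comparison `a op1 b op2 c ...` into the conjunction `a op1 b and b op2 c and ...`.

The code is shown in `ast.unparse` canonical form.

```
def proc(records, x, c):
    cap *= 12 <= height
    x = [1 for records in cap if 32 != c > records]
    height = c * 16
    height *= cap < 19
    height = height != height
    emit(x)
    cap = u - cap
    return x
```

Transformed code:
def proc(records, x, c):
    cap *= 12 <= height
    x = []
    for records in cap:
        if 32 != c and c > records:
            x.append(1)
    height = c * 16
    height *= cap < 19
    height = height != height
    emit(x)
    cap = u - cap
    return x

12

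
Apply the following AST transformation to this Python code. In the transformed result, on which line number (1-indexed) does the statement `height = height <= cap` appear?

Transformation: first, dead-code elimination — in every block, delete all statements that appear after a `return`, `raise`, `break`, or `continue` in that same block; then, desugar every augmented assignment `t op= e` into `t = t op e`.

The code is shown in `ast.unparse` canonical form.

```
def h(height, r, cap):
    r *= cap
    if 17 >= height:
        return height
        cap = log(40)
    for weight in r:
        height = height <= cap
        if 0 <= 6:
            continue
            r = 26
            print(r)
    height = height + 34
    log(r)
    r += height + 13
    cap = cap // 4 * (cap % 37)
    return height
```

6

Transformed code:
def h(height, r, cap):
    r = r * cap
    if 17 >= height:
        return height
    for weight in r:
        height = height <= cap
        if 0 <= 6:
            continue
    height = height + 34
    log(r)
    r = r + (height + 13)
    cap = cap // 4 * (cap % 37)
    return height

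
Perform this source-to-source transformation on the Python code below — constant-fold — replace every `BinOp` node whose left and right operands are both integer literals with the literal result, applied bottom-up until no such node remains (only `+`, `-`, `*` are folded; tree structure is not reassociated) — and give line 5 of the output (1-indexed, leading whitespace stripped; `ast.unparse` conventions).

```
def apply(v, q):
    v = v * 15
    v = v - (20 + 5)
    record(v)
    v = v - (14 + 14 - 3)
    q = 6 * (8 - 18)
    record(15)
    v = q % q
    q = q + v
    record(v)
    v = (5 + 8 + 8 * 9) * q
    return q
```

v = v - 25

Transformed code:
def apply(v, q):
    v = v * 15
    v = v - 25
    record(v)
    v = v - 25
    q = -60
    record(15)
    v = q % q
    q = q + v
    record(v)
    v = 85 * q
    return q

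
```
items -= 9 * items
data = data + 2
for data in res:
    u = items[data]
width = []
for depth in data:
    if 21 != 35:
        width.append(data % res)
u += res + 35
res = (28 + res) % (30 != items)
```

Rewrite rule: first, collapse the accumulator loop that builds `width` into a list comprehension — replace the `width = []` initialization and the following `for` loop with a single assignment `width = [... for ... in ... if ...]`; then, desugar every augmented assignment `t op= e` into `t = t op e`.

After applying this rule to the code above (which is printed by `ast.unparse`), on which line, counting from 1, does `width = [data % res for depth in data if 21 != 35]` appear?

5

Transformed code:
items = items - 9 * items
data = data + 2
for data in res:
    u = items[data]
width = [data % res for depth in data if 21 != 35]
u = u + (res + 35)
res = (28 + res) % (30 != items)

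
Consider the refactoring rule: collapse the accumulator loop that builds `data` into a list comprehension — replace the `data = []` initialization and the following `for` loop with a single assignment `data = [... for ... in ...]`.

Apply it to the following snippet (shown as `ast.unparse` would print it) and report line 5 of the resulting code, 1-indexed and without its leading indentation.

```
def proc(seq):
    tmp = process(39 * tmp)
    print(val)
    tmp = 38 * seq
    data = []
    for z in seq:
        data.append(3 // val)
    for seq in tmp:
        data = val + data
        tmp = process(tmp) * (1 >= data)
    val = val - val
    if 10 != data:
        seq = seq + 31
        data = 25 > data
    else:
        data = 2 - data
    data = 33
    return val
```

Transformed code:
def proc(seq):
    tmp = process(39 * tmp)
    print(val)
    tmp = 38 * seq
    data = [3 // val for z in seq]
    for seq in tmp:
        data = val + data
        tmp = process(tmp) * (1 >= data)
    val = val - val
    if 10 != data:
        seq = seq + 31
        data = 25 > data
    else:
        data = 2 - data
    data = 33
    return val

data = [3 // val for z in seq]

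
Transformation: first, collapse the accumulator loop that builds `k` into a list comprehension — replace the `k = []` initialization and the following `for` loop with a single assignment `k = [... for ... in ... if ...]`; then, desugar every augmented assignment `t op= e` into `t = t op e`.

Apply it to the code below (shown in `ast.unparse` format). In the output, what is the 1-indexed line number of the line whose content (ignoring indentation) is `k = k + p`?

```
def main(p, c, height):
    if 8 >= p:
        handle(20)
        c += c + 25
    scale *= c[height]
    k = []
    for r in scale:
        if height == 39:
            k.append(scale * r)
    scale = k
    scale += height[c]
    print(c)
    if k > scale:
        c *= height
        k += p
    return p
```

Transformed code:
def main(p, c, height):
    if 8 >= p:
        handle(20)
        c = c + (c + 25)
    scale = scale * c[height]
    k = [scale * r for r in scale if height == 39]
    scale = k
    scale = scale + height[c]
    print(c)
    if k > scale:
        c = c * height
        k = k + p
    return p

12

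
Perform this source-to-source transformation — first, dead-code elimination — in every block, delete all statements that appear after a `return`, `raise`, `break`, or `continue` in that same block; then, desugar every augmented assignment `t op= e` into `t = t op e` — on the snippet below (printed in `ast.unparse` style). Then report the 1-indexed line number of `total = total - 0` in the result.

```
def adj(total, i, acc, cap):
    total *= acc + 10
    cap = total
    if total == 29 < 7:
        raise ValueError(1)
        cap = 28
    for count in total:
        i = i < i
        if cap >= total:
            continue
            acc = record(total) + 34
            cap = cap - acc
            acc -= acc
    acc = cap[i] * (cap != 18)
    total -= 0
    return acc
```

11

Transformed code:
def adj(total, i, acc, cap):
    total = total * (acc + 10)
    cap = total
    if total == 29 < 7:
        raise ValueError(1)
    for count in total:
        i = i < i
        if cap >= total:
            continue
    acc = cap[i] * (cap != 18)
    total = total - 0
    return acc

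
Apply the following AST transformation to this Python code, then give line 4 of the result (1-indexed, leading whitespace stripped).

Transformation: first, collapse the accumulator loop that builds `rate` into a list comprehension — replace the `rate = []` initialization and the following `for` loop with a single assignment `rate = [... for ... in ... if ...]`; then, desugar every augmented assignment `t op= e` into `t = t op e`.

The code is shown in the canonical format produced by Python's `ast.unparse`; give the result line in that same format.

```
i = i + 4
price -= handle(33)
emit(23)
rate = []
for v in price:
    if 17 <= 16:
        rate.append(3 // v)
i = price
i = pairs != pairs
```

Transformed code:
i = i + 4
price = price - handle(33)
emit(23)
rate = [3 // v for v in price if 17 <= 16]
i = price
i = pairs != pairs

rate = [3 // v for v in price if 17 <= 16]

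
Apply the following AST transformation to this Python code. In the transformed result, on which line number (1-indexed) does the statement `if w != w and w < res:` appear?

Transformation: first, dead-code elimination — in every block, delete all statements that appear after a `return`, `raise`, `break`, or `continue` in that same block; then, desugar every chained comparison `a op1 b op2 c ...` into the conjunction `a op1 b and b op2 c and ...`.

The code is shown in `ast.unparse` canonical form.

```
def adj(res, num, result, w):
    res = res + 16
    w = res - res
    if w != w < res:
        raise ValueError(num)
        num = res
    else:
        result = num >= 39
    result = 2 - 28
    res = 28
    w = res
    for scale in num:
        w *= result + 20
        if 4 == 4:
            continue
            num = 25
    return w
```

4

Transformed code:
def adj(res, num, result, w):
    res = res + 16
    w = res - res
    if w != w and w < res:
        raise ValueError(num)
    else:
        result = num >= 39
    result = 2 - 28
    res = 28
    w = res
    for scale in num:
        w *= result + 20
        if 4 == 4:
            continue
    return w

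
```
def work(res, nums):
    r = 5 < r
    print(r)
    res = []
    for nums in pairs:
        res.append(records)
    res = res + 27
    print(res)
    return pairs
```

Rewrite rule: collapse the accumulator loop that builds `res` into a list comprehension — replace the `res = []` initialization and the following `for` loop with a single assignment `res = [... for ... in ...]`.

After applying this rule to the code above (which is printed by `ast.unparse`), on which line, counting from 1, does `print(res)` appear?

Transformed code:
def work(res, nums):
    r = 5 < r
    print(r)
    res = [records for nums in pairs]
    res = res + 27
    print(res)
    return pairs

6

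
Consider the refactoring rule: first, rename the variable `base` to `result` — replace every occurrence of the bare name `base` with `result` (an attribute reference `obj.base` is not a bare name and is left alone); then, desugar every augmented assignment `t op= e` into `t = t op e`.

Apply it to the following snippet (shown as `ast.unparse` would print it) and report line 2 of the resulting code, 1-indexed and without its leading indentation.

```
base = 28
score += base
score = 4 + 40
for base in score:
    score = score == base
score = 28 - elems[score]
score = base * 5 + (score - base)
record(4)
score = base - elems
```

Transformed code:
result = 28
score = score + result
score = 4 + 40
for result in score:
    score = score == result
score = 28 - elems[score]
score = result * 5 + (score - result)
record(4)
score = result - elems

score = score + result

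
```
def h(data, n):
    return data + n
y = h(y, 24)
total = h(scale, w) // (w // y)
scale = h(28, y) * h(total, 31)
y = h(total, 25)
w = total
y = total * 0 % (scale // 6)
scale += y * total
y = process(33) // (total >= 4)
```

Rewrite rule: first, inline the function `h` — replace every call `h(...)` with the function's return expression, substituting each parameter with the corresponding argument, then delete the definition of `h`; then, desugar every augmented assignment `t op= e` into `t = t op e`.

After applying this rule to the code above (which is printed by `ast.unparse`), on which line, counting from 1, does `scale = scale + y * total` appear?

Transformed code:
y = y + 24
total = (scale + w) // (w // y)
scale = (28 + y) * (total + 31)
y = total + 25
w = total
y = total * 0 % (scale // 6)
scale = scale + y * total
y = process(33) // (total >= 4)

7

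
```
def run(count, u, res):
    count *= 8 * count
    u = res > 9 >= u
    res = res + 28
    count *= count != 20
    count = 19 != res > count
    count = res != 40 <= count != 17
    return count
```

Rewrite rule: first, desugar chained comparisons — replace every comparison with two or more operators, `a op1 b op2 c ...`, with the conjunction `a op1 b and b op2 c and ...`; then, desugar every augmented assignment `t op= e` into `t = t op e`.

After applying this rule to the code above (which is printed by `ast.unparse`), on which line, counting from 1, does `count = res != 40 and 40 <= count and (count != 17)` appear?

7

Transformed code:
def run(count, u, res):
    count = count * (8 * count)
    u = res > 9 and 9 >= u
    res = res + 28
    count = count * (count != 20)
    count = 19 != res and res > count
    count = res != 40 and 40 <= count and (count != 17)
    return count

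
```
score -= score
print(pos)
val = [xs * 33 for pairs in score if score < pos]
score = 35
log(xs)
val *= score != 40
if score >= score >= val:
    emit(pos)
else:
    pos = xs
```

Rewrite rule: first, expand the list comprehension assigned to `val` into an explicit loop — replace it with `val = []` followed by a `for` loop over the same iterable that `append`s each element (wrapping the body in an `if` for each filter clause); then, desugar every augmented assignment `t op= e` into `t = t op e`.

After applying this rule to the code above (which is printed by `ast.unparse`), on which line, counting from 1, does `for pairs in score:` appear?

Transformed code:
score = score - score
print(pos)
val = []
for pairs in score:
    if score < pos:
        val.append(xs * 33)
score = 35
log(xs)
val = val * (score != 40)
if score >= score >= val:
    emit(pos)
else:
    pos = xs

4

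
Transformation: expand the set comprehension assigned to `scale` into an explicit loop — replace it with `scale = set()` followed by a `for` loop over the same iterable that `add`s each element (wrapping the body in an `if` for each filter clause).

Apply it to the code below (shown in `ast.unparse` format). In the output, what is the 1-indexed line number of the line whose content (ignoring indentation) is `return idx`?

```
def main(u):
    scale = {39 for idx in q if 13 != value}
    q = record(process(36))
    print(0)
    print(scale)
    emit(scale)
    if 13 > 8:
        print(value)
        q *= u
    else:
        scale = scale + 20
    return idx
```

Transformed code:
def main(u):
    scale = set()
    for idx in q:
        if 13 != value:
            scale.add(39)
    q = record(process(36))
    print(0)
    print(scale)
    emit(scale)
    if 13 > 8:
        print(value)
        q *= u
    else:
        scale = scale + 20
    return idx

15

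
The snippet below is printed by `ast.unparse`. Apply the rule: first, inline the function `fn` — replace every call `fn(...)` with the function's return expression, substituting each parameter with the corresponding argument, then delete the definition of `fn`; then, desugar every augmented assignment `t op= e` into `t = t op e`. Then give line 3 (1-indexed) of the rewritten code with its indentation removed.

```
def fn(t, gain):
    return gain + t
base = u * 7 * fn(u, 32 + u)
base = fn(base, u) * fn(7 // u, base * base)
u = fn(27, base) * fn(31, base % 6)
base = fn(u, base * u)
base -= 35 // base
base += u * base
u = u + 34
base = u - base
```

u = (base + 27) * (base % 6 + 31)

Transformed code:
base = u * 7 * (32 + u + u)
base = (u + base) * (base * base + 7 // u)
u = (base + 27) * (base % 6 + 31)
base = base * u + u
base = base - 35 // base
base = base + u * base
u = u + 34
base = u - base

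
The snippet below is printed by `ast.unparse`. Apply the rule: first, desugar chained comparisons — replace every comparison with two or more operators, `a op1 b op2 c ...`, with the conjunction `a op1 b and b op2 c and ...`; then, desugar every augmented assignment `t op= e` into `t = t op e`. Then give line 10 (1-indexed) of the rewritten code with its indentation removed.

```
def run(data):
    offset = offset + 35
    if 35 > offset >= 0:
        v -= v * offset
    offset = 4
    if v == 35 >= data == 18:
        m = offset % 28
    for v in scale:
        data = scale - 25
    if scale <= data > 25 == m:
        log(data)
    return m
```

Transformed code:
def run(data):
    offset = offset + 35
    if 35 > offset and offset >= 0:
        v = v - v * offset
    offset = 4
    if v == 35 and 35 >= data and (data == 18):
        m = offset % 28
    for v in scale:
        data = scale - 25
    if scale <= data and data > 25 and (25 == m):
        log(data)
    return m

if scale <= data and data > 25 and (25 == m):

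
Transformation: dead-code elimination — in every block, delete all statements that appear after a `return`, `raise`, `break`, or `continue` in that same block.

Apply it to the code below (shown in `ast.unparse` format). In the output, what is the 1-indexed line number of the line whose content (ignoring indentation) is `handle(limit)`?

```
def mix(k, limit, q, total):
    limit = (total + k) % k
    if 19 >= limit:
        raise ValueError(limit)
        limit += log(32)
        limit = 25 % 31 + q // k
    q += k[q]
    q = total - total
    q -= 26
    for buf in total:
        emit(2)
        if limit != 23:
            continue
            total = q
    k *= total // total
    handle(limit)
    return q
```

13

Transformed code:
def mix(k, limit, q, total):
    limit = (total + k) % k
    if 19 >= limit:
        raise ValueError(limit)
    q += k[q]
    q = total - total
    q -= 26
    for buf in total:
        emit(2)
        if limit != 23:
            continue
    k *= total // total
    handle(limit)
    return q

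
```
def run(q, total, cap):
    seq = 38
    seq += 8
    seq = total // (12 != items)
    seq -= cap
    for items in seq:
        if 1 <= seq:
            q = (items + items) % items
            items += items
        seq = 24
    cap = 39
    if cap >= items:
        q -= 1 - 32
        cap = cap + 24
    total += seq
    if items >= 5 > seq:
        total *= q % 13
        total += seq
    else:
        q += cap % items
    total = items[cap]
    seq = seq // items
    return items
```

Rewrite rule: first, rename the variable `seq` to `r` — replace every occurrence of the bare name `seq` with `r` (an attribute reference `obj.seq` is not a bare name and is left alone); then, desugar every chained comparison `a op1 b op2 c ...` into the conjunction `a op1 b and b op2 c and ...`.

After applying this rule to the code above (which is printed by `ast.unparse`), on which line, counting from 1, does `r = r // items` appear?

Transformed code:
def run(q, total, cap):
    r = 38
    r += 8
    r = total // (12 != items)
    r -= cap
    for items in r:
        if 1 <= r:
            q = (items + items) % items
            items += items
        r = 24
    cap = 39
    if cap >= items:
        q -= 1 - 32
        cap = cap + 24
    total += r
    if items >= 5 and 5 > r:
        total *= q % 13
        total += r
    else:
        q += cap % items
    total = items[cap]
    r = r // items
    return items

22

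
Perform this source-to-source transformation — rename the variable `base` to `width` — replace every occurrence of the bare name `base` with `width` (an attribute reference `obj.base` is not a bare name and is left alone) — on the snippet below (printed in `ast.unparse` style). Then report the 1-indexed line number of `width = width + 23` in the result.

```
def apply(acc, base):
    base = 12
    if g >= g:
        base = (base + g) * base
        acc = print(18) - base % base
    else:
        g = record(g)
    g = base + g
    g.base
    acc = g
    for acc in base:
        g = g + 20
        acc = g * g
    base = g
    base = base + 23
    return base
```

15

Transformed code:
def apply(acc, width):
    width = 12
    if g >= g:
        width = (width + g) * width
        acc = print(18) - width % width
    else:
        g = record(g)
    g = width + g
    g.base
    acc = g
    for acc in width:
        g = g + 20
        acc = g * g
    width = g
    width = width + 23
    return width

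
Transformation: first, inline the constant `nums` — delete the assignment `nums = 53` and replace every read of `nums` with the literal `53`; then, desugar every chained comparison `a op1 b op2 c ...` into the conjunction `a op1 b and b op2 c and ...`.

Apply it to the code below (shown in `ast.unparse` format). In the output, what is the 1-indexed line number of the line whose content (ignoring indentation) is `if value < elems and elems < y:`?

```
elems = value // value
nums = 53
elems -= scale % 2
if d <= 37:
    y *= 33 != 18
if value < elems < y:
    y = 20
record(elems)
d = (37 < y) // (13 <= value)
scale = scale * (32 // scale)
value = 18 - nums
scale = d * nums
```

Transformed code:
elems = value // value
elems -= scale % 2
if d <= 37:
    y *= 33 != 18
if value < elems and elems < y:
    y = 20
record(elems)
d = (37 < y) // (13 <= value)
scale = scale * (32 // scale)
value = 18 - 53
scale = d * 53

5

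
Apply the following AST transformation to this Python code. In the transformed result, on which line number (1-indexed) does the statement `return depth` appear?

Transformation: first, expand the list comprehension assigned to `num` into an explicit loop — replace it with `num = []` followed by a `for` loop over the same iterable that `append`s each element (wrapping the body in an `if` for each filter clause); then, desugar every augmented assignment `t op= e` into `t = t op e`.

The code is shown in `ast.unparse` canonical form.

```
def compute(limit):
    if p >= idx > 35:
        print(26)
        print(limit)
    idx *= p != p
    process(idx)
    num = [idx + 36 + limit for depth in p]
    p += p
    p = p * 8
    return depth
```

12

Transformed code:
def compute(limit):
    if p >= idx > 35:
        print(26)
        print(limit)
    idx = idx * (p != p)
    process(idx)
    num = []
    for depth in p:
        num.append(idx + 36 + limit)
    p = p + p
    p = p * 8
    return depth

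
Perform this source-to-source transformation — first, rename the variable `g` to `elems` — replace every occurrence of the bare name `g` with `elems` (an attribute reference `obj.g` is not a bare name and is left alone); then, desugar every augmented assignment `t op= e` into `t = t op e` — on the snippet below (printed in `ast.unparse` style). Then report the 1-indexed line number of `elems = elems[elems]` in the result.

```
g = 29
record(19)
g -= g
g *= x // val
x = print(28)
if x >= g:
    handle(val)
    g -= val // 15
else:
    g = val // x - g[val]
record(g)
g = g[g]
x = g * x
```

12

Transformed code:
elems = 29
record(19)
elems = elems - elems
elems = elems * (x // val)
x = print(28)
if x >= elems:
    handle(val)
    elems = elems - val // 15
else:
    elems = val // x - elems[val]
record(elems)
elems = elems[elems]
x = elems * x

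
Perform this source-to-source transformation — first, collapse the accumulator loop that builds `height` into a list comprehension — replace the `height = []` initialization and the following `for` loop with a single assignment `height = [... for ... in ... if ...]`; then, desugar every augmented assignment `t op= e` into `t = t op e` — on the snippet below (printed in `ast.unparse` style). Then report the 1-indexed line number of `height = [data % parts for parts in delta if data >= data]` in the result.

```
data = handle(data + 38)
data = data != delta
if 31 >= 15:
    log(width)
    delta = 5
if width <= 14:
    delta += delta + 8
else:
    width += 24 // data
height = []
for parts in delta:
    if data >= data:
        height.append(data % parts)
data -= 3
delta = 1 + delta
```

Transformed code:
data = handle(data + 38)
data = data != delta
if 31 >= 15:
    log(width)
    delta = 5
if width <= 14:
    delta = delta + (delta + 8)
else:
    width = width + 24 // data
height = [data % parts for parts in delta if data >= data]
data = data - 3
delta = 1 + delta

10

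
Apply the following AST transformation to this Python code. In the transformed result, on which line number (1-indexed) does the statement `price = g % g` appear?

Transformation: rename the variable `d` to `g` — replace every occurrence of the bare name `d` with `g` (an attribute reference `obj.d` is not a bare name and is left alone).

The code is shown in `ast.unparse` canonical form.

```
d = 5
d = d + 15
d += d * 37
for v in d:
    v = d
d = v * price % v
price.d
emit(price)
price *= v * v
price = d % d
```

Transformed code:
g = 5
g = g + 15
g += g * 37
for v in g:
    v = g
g = v * price % v
price.d
emit(price)
price *= v * v
price = g % g

10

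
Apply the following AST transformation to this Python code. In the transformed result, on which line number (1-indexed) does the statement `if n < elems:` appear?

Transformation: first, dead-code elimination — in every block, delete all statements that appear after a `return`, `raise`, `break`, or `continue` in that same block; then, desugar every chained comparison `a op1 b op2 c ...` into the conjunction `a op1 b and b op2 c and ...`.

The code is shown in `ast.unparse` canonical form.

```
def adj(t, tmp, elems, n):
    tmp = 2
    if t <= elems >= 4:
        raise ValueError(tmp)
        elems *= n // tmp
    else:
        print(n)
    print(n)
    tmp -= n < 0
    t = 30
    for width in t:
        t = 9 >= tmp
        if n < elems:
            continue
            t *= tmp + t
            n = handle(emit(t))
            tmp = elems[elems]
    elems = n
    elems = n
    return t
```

12

Transformed code:
def adj(t, tmp, elems, n):
    tmp = 2
    if t <= elems and elems >= 4:
        raise ValueError(tmp)
    else:
        print(n)
    print(n)
    tmp -= n < 0
    t = 30
    for width in t:
        t = 9 >= tmp
        if n < elems:
            continue
    elems = n
    elems = n
    return t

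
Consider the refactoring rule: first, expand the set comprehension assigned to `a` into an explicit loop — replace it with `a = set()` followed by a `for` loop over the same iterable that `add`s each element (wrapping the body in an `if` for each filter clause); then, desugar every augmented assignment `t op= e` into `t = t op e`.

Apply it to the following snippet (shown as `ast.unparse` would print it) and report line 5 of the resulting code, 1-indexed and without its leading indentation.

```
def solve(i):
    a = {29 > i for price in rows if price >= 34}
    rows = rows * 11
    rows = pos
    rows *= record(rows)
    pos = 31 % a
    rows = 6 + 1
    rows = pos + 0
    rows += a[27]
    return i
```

Transformed code:
def solve(i):
    a = set()
    for price in rows:
        if price >= 34:
            a.add(29 > i)
    rows = rows * 11
    rows = pos
    rows = rows * record(rows)
    pos = 31 % a
    rows = 6 + 1
    rows = pos + 0
    rows = rows + a[27]
    return i

a.add(29 > i)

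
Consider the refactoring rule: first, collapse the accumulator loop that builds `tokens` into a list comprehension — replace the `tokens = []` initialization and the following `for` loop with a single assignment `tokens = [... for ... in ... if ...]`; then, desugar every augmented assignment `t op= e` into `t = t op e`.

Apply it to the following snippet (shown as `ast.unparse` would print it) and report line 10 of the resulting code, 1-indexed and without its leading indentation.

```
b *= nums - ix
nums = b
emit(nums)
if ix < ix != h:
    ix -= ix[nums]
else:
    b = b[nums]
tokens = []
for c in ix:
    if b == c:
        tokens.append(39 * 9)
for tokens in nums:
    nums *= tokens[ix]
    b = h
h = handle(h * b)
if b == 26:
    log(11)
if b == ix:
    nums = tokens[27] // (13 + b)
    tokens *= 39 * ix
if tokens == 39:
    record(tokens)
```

Transformed code:
b = b * (nums - ix)
nums = b
emit(nums)
if ix < ix != h:
    ix = ix - ix[nums]
else:
    b = b[nums]
tokens = [39 * 9 for c in ix if b == c]
for tokens in nums:
    nums = nums * tokens[ix]
    b = h
h = handle(h * b)
if b == 26:
    log(11)
if b == ix:
    nums = tokens[27] // (13 + b)
    tokens = tokens * (39 * ix)
if tokens == 39:
    record(tokens)

nums = nums * tokens[ix]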